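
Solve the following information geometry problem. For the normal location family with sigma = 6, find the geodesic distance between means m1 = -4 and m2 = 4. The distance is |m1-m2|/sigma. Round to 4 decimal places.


On the fixed-variance normal subfamily, geodesic distance = |m1-m2|/sigma.
|-4 - 4| = 8.
sigma = 6.
d = 8/6 = 1.3333

1.3333


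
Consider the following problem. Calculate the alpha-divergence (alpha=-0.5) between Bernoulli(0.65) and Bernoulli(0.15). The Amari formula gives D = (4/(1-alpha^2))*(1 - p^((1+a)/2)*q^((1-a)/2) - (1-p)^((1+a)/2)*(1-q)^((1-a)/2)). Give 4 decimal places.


Amari alpha-divergence:
D = (4/(1-alpha^2))*(1 - p^((1+a)/2)*q^((1-a)/2) - (1-p)^((1+a)/2)*(1-q)^((1-a)/2)).
alpha = -0.5, p = 0.65, q = 0.15.
e1 = (1+alpha)/2 = 0.25, e2 = (1-alpha)/2 = 0.75.
t1 = p^e1 * q^e2 = 0.65^0.25 * 0.15^0.75 = 0.21642.
t2 = (1-p)^e1 * (1-q)^e2 = 0.35^0.25 * 0.85^0.75 = 0.680897.
4/(1-alpha^2) = 5.333333.
D = 5.333333*(1 - 0.21642 - 0.680897) = 0.5476

0.5476


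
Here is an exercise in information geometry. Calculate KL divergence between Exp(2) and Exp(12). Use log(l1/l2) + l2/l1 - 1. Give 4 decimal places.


KL divergence for exponential family:
KL = log(l1/l2) + l2/l1 - 1.
log(2/12) = -1.791759.
12/2 = 6.0.
KL = -1.791759 + 6.0 - 1 = 3.2082

3.2082


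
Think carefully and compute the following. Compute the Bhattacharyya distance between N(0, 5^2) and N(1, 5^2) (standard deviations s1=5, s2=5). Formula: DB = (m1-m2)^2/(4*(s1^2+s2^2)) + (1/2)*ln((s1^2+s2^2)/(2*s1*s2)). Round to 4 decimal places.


Bhattacharyya distance between two Gaussians:
DB = (m1-m2)^2/(4*(s1^2+s2^2)) + (1/2)*ln((s1^2+s2^2)/(2*s1*s2)).
(m1-m2)^2 = (-1)^2 = 1.
s1^2+s2^2 = 25 + 25 = 50.
term1 = 1/200 = 0.005.
term2 = 0.5*ln(50/50.0) = 0.0.
DB = 0.005 + 0.0 = 0.0050

0.0050


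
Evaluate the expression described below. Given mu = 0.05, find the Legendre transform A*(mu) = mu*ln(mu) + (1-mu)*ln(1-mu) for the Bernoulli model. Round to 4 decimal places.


Legendre transform for Bernoulli:
A*(mu) = mu*log(mu) + (1-mu)*log(1-mu).
mu = 0.05, 1-mu = 0.95.
mu*log(mu) = 0.05*log(0.05) = -0.149787.
(1-mu)*log(1-mu) = 0.95*log(0.95) = -0.048729.
A* = -0.149787 + -0.048729 = -0.1985

-0.1985


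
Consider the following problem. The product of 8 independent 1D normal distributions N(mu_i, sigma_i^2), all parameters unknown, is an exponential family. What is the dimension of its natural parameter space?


Exponential family dimension calculation:
Each univariate normal has two natural parameters (mu/sigma^2 and -1/(2 sigma^2)).
With 8 independent components, dim = 2 * 8 = 16.

16


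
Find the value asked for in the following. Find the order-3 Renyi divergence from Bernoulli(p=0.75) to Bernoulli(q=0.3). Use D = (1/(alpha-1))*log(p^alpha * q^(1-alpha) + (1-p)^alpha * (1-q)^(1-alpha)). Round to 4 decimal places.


Renyi divergence of order alpha between Bernoulli distributions:
D = (1/(alpha-1))*log(p^alpha * q^(1-alpha) + (1-p)^alpha * (1-q)^(1-alpha)).
alpha = 3, p = 0.75, q = 0.3.
p^alpha * q^(1-alpha) = 0.75^3 * 0.3^-2 = 4.6875.
(1-p)^alpha * (1-q)^(1-alpha) = 0.25^3 * 0.7^-2 = 0.031888.
sum = 4.6875 + 0.031888 = 4.719388.
D = (1/2)*log(4.719388) = 0.7758

0.7758


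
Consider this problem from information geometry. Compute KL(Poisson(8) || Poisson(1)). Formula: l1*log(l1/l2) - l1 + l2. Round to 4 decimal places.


KL divergence for Poisson:
KL = l1*log(l1/l2) - l1 + l2.
l1 = 8, l2 = 1.
log(8/1) = 2.079442.
l1*log(l1/l2) = 8 * 2.079442 = 16.635532.
KL = 16.635532 - 8 + 1 = 9.6355

9.6355


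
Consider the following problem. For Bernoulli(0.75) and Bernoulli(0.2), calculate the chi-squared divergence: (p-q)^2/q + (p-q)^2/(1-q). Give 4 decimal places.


Chi-squared divergence between Bernoulli distributions:
chi^2 = (p-q)^2/q + (p-q)^2/(1-q).
p = 0.75, q = 0.2, p-q = 0.55.
(p-q)^2 = 0.3025.
term1 = 0.3025/0.2 = 1.5125.
term2 = 0.3025/0.8 = 0.378125.
chi^2 = 1.5125 + 0.378125 = 1.8906

1.8906


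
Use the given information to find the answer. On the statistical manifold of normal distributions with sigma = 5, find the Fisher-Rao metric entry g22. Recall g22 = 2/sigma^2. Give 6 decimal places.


For the 2-parameter normal family, the Fisher metric has:
  g11 = 1/sigma^2, g22 = 2/sigma^2.
sigma = 5, sigma^2 = 25.
g22 = 0.080000

0.080000


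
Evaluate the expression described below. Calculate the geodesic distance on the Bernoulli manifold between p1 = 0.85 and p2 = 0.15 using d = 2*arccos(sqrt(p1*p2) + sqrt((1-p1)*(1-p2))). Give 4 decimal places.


Geodesic distance on Bernoulli manifold:
d(p1,p2) = 2*arccos(sqrt(p1*p2) + sqrt((1-p1)*(1-p2))).
sqrt(p1*p2) = sqrt(0.85*0.15) = 0.357071.
sqrt((1-p1)*(1-p2)) = sqrt(0.15*0.85) = 0.357071.
arg = 0.357071 + 0.357071 = 0.714143.
d = 2*arccos(0.714143) = 1.5508

1.5508


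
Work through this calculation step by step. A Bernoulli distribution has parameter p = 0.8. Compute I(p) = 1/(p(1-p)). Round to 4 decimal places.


For Bernoulli(p), Fisher information is I(p) = 1/(p*(1-p)).
p = 0.8, 1-p = 0.2.
p*(1-p) = 0.16.
I(p) = 1/0.16 = 6.2500

6.2500


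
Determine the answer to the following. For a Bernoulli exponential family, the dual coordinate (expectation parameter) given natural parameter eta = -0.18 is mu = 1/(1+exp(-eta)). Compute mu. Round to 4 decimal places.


Dual coordinate (expectation parameter) for Bernoulli:
mu = 1/(1+exp(-eta)).
eta = -0.18.
exp(-eta) = exp(0.18) = 1.197217.
mu = 1/(1+1.197217) = 0.4551

0.4551


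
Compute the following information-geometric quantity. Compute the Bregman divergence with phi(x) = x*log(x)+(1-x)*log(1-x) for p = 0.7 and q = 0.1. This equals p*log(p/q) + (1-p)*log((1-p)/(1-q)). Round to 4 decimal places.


Bregman divergence with negative entropy generator:
D = p*log(p/q) + (1-p)*log((1-p)/(1-q)).
p = 0.7, q = 0.1.
p*log(p/q) = 0.7*log(0.7/0.1) = 1.362137.
(1-p)*log((1-p)/(1-q)) = 0.3*log(0.3/0.9) = -0.329584.
D = 1.362137 + -0.329584 = 1.0326

1.0326


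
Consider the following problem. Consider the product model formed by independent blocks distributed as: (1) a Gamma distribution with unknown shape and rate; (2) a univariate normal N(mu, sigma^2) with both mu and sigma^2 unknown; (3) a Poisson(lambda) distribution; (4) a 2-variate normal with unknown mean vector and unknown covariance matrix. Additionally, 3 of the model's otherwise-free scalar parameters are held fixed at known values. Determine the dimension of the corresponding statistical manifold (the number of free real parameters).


The dimension of a statistical manifold equals the number of free
(independent) real parameters of the model. For a product of independent
blocks the parameter counts add.
- Gamma (shape, rate): 2.
- normal (mu, sigma^2): 2.
- Poisson (lambda): 1.
- 2-variate normal: 2 (mean) + 2*3/2 = 3 (symmetric covariance) = 5.
Total = 2 + 2 + 1 + 5 = 10.
3 parameter(s) fixed at known values: 10 - 3 = 7.
Dimension = 7

7


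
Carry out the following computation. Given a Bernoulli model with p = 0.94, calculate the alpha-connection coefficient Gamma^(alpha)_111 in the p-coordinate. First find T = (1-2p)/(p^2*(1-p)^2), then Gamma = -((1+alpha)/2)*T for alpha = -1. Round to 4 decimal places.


Skewness (Amari-Chentsov) tensor: T = (1-2p)/(p^2*(1-p)^2).
p = 0.94, 1-2p = -0.88, p^2 = 0.8836, (1-p)^2 = 0.0036.
T = -0.88/(0.8836 * 0.0036) = -276.646044.
In the p-coordinate, Gamma^(alpha) = Gamma^(0) - (alpha/2)*T with Gamma^(0) = (1/2)*g'(p) = -T/2,
so Gamma^(alpha) = -((1+alpha)/2)*T.
alpha = -1, -(1+alpha)/2 = 0.0.
Gamma = 0.0 * -276.646044 = 0.0000

0.0000


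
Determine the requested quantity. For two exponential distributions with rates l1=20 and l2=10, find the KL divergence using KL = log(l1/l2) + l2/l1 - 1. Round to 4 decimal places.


KL divergence for exponential family:
KL = log(l1/l2) + l2/l1 - 1.
log(20/10) = 0.693147.
10/20 = 0.5.
KL = 0.693147 + 0.5 - 1 = 0.1931

0.1931


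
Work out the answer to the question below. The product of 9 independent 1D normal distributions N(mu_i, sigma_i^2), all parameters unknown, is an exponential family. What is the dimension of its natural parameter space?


Exponential family dimension calculation:
Each univariate normal has two natural parameters (mu/sigma^2 and -1/(2 sigma^2)).
With 9 independent components, dim = 2 * 9 = 18.

18


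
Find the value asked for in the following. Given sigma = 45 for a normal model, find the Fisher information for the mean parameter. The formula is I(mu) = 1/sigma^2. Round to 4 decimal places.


The Fisher information for the mean of a normal distribution is I(mu) = 1/sigma^2.
sigma = 45, so sigma^2 = 2025.
I(mu) = 1/2025 = 0.0005

0.0005


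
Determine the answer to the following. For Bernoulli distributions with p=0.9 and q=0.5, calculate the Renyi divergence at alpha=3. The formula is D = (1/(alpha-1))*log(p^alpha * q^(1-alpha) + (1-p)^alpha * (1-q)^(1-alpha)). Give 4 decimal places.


Renyi divergence of order alpha between Bernoulli distributions:
D = (1/(alpha-1))*log(p^alpha * q^(1-alpha) + (1-p)^alpha * (1-q)^(1-alpha)).
alpha = 3, p = 0.9, q = 0.5.
p^alpha * q^(1-alpha) = 0.9^3 * 0.5^-2 = 2.916.
(1-p)^alpha * (1-q)^(1-alpha) = 0.1^3 * 0.5^-2 = 0.004.
sum = 2.916 + 0.004 = 2.92.
D = (1/2)*log(2.92) = 0.5358

0.5358


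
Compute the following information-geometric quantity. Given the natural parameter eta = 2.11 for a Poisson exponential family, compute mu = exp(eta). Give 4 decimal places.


Expectation parameter for Poisson exponential family:
mu = exp(eta).
eta = 2.11.
mu = exp(2.11) = 8.2482

8.2482


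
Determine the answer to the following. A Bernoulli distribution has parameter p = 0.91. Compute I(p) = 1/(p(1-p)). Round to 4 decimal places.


For Bernoulli(p), Fisher information is I(p) = 1/(p*(1-p)).
p = 0.91, 1-p = 0.09.
p*(1-p) = 0.0819.
I(p) = 1/0.0819 = 12.2100

12.2100


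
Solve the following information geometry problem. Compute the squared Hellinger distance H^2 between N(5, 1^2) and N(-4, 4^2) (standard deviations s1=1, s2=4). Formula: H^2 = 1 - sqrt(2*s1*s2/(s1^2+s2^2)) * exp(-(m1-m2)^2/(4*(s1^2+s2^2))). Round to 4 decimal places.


Squared Hellinger distance for Gaussians:
H^2 = 1 - sqrt(2*s1*s2/(s1^2+s2^2)) * exp(-(m1-m2)^2/(4*(s1^2+s2^2))).
s1^2 = 1, s2^2 = 16, s1^2+s2^2 = 17.
sqrt(2*1*4/(17)) = 0.685994.
(m1-m2)^2 = (9)^2 = 81.
exp(-81/(4*17)) = exp(-1.191176) = 0.303864.
H^2 = 1 - 0.685994*0.303864 = 0.7916

0.7916


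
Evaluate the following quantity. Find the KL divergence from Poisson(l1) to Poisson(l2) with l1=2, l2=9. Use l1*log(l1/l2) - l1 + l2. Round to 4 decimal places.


KL divergence for Poisson:
KL = l1*log(l1/l2) - l1 + l2.
l1 = 2, l2 = 9.
log(2/9) = -1.504077.
l1*log(l1/l2) = 2 * -1.504077 = -3.008155.
KL = -3.008155 - 2 + 9 = 3.9918

3.9918


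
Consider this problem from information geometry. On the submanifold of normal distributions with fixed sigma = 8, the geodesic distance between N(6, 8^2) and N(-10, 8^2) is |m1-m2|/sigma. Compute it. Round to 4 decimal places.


On the fixed-variance normal subfamily, geodesic distance = |m1-m2|/sigma.
|6 - -10| = 16.
sigma = 8.
d = 16/8 = 2.0000

2.0000


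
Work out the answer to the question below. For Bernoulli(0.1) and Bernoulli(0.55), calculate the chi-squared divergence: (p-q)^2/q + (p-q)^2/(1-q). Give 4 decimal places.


Chi-squared divergence between Bernoulli distributions:
chi^2 = (p-q)^2/q + (p-q)^2/(1-q).
p = 0.1, q = 0.55, p-q = -0.45.
(p-q)^2 = 0.2025.
term1 = 0.2025/0.55 = 0.368182.
term2 = 0.2025/0.45 = 0.45.
chi^2 = 0.368182 + 0.45 = 0.8182

0.8182


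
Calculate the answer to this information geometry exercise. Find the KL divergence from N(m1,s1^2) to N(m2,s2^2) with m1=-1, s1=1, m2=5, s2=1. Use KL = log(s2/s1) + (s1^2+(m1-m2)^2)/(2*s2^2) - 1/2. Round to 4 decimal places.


KL divergence between normal distributions:
KL = log(s2/s1) + (s1^2 + (m1-m2)^2)/(2*s2^2) - 1/2.
log(1/1) = 0.0.
(1^2 + (-1-5)^2)/(2*1^2) = (1 + 36)/2 = 18.5.
KL = 0.0 + 18.5 - 0.5 = 18.0000

18.0000


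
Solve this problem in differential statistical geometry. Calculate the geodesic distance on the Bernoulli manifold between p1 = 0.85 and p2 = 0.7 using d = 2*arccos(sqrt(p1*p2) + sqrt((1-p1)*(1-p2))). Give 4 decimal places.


Geodesic distance on Bernoulli manifold:
d(p1,p2) = 2*arccos(sqrt(p1*p2) + sqrt((1-p1)*(1-p2))).
sqrt(p1*p2) = sqrt(0.85*0.7) = 0.771362.
sqrt((1-p1)*(1-p2)) = sqrt(0.15*0.3) = 0.212132.
arg = 0.771362 + 0.212132 = 0.983494.
d = 2*arccos(0.983494) = 0.3639

0.3639


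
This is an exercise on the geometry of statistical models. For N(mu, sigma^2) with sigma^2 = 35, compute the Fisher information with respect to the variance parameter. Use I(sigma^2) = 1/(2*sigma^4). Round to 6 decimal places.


Fisher information for variance: I(sigma^2) = 1/(2*sigma^4).
sigma^2 = 35, so sigma^4 = 1225.
I = 1/(2*1225) = 1/2450 = 0.000408

0.000408


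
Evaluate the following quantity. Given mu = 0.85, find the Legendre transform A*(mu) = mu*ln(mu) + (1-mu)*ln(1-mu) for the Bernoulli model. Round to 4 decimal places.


Legendre transform for Bernoulli:
A*(mu) = mu*log(mu) + (1-mu)*log(1-mu).
mu = 0.85, 1-mu = 0.15.
mu*log(mu) = 0.85*log(0.85) = -0.138141.
(1-mu)*log(1-mu) = 0.15*log(0.15) = -0.284568.
A* = -0.138141 + -0.284568 = -0.4227

-0.4227


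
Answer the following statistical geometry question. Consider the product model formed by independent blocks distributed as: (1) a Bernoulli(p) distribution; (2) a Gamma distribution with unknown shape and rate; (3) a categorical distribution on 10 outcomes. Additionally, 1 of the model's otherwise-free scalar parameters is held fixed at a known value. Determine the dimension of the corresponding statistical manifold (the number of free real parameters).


The dimension of a statistical manifold equals the number of free
(independent) real parameters of the model. For a product of independent
blocks the parameter counts add.
- Bernoulli (p): 1.
- Gamma (shape, rate): 2.
- categorical on 10 outcomes (probabilities sum to 1): 10-1 = 9.
Total = 1 + 2 + 9 = 12.
1 parameter(s) fixed at known values: 12 - 1 = 11.
Dimension = 11

11


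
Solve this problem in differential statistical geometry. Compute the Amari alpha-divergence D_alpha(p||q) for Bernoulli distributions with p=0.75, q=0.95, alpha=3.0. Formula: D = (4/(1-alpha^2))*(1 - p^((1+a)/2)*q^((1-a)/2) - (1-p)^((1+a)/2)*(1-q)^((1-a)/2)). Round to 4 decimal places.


Amari alpha-divergence:
D = (4/(1-alpha^2))*(1 - p^((1+a)/2)*q^((1-a)/2) - (1-p)^((1+a)/2)*(1-q)^((1-a)/2)).
alpha = 3.0, p = 0.75, q = 0.95.
e1 = (1+alpha)/2 = 2.0, e2 = (1-alpha)/2 = -1.0.
t1 = p^e1 * q^e2 = 0.75^2.0 * 0.95^-1.0 = 0.592105.
t2 = (1-p)^e1 * (1-q)^e2 = 0.25^2.0 * 0.05^-1.0 = 1.25.
4/(1-alpha^2) = -0.5.
D = -0.5*(1 - 0.592105 - 1.25) = 0.4211

0.4211


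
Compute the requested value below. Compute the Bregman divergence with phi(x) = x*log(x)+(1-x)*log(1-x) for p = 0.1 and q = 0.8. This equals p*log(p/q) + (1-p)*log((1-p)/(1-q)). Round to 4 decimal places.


Bregman divergence with negative entropy generator:
D = p*log(p/q) + (1-p)*log((1-p)/(1-q)).
p = 0.1, q = 0.8.
p*log(p/q) = 0.1*log(0.1/0.8) = -0.207944.
(1-p)*log((1-p)/(1-q)) = 0.9*log(0.9/0.2) = 1.35367.
D = -0.207944 + 1.35367 = 1.1457

1.1457


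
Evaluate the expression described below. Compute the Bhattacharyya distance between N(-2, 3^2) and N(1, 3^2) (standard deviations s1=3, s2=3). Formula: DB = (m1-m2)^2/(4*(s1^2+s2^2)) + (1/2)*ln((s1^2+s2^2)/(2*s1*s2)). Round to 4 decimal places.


Bhattacharyya distance between two Gaussians:
DB = (m1-m2)^2/(4*(s1^2+s2^2)) + (1/2)*ln((s1^2+s2^2)/(2*s1*s2)).
(m1-m2)^2 = (-3)^2 = 9.
s1^2+s2^2 = 9 + 9 = 18.
term1 = 9/72 = 0.125.
term2 = 0.5*ln(18/18.0) = 0.0.
DB = 0.125 + 0.0 = 0.1250

0.1250


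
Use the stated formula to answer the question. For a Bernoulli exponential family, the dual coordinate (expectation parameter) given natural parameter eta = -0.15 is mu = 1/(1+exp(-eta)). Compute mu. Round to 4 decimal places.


Dual coordinate (expectation parameter) for Bernoulli:
mu = 1/(1+exp(-eta)).
eta = -0.15.
exp(-eta) = exp(0.15) = 1.161834.
mu = 1/(1+1.161834) = 0.4626

0.4626


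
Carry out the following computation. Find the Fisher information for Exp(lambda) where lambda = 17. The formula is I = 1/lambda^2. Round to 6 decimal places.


Fisher information for exponential: I(lambda) = 1/lambda^2.
lambda = 17, lambda^2 = 289.
I = 1/289 = 0.003460

0.003460


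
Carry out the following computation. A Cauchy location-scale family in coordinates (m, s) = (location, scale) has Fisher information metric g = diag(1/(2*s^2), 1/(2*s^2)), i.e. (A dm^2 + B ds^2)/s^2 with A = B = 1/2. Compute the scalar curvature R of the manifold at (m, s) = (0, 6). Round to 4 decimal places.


The metric has the form g = (A dm^2 + B ds^2)/s^2 with A = 1/2, B = 1/2.
Substitute u = sqrt(A/B)*m: g = B*(du^2 + ds^2)/s^2, i.e. B times the
Poincare upper half-plane metric, which has constant Gaussian curvature -1.
Scaling a 2D metric by a constant c divides the Gaussian curvature by c,
so K = -1/B = -1/(1/2) = -2.0000 everywhere (the point (m, s) = (0, 6) is irrelevant:
the curvature is constant).
Scalar curvature in dimension 2: R = 2K = -2/(1/2) = -4.0000.

-4.0000


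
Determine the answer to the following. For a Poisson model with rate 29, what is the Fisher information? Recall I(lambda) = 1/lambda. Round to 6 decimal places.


Fisher information for Poisson: I(lambda) = 1/lambda.
lambda = 29.
I(lambda) = 1/29 = 0.034483

0.034483


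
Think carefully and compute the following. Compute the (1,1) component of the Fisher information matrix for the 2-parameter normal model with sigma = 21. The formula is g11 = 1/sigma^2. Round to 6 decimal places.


For the 2-parameter normal family, the Fisher metric has:
  g11 = 1/sigma^2, g22 = 2/sigma^2.
sigma = 21, sigma^2 = 441.
g11 = 0.002268

0.002268


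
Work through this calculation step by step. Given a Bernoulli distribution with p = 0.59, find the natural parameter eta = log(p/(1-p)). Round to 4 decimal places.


Natural parameter for Bernoulli: eta = log(p/(1-p)).
p = 0.59, 1-p = 0.41.
p/(1-p) = 1.439024.
eta = log(1.439024) = 0.3640

0.3640


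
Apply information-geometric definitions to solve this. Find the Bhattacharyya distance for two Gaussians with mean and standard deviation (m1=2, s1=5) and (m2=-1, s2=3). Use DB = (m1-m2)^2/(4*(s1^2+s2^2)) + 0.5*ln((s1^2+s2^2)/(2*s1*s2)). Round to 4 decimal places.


Bhattacharyya distance between two Gaussians:
DB = (m1-m2)^2/(4*(s1^2+s2^2)) + (1/2)*ln((s1^2+s2^2)/(2*s1*s2)).
(m1-m2)^2 = (3)^2 = 9.
s1^2+s2^2 = 25 + 9 = 34.
term1 = 9/136 = 0.066176.
term2 = 0.5*ln(34/30.0) = 0.062582.
DB = 0.066176 + 0.062582 = 0.1288

0.1288


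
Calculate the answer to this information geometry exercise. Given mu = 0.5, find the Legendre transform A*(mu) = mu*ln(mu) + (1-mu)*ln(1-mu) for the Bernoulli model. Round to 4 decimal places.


Legendre transform for Bernoulli:
A*(mu) = mu*log(mu) + (1-mu)*log(1-mu).
mu = 0.5, 1-mu = 0.5.
mu*log(mu) = 0.5*log(0.5) = -0.346574.
(1-mu)*log(1-mu) = 0.5*log(0.5) = -0.346574.
A* = -0.346574 + -0.346574 = -0.6931

-0.6931


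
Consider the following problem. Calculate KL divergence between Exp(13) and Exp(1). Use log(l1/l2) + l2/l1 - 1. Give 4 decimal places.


KL divergence for exponential family:
KL = log(l1/l2) + l2/l1 - 1.
log(13/1) = 2.564949.
1/13 = 0.076923.
KL = 2.564949 + 0.076923 - 1 = 1.6419

1.6419


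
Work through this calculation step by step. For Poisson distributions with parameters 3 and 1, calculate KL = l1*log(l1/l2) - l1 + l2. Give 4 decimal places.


KL divergence for Poisson:
KL = l1*log(l1/l2) - l1 + l2.
l1 = 3, l2 = 1.
log(3/1) = 1.098612.
l1*log(l1/l2) = 3 * 1.098612 = 3.295837.
KL = 3.295837 - 3 + 1 = 1.2958

1.2958


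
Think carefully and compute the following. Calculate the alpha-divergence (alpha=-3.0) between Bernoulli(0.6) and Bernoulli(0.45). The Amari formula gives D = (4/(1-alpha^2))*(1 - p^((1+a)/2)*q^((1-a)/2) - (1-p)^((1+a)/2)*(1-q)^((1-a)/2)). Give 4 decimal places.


Amari alpha-divergence:
D = (4/(1-alpha^2))*(1 - p^((1+a)/2)*q^((1-a)/2) - (1-p)^((1+a)/2)*(1-q)^((1-a)/2)).
alpha = -3.0, p = 0.6, q = 0.45.
e1 = (1+alpha)/2 = -1.0, e2 = (1-alpha)/2 = 2.0.
t1 = p^e1 * q^e2 = 0.6^-1.0 * 0.45^2.0 = 0.3375.
t2 = (1-p)^e1 * (1-q)^e2 = 0.4^-1.0 * 0.55^2.0 = 0.75625.
4/(1-alpha^2) = -0.5.
D = -0.5*(1 - 0.3375 - 0.75625) = 0.0469

0.0469


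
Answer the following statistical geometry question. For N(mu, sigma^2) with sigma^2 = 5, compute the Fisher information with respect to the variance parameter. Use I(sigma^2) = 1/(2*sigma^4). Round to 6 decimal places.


Fisher information for variance: I(sigma^2) = 1/(2*sigma^4).
sigma^2 = 5, so sigma^4 = 25.
I = 1/(2*25) = 1/50 = 0.020000

0.020000


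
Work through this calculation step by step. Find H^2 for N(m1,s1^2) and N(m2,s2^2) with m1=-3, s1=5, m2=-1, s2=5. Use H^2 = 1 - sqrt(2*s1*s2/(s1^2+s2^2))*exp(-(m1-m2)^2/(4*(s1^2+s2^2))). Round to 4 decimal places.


Squared Hellinger distance for Gaussians:
H^2 = 1 - sqrt(2*s1*s2/(s1^2+s2^2)) * exp(-(m1-m2)^2/(4*(s1^2+s2^2))).
s1^2 = 25, s2^2 = 25, s1^2+s2^2 = 50.
sqrt(2*5*5/(50)) = 1.0.
(m1-m2)^2 = (-2)^2 = 4.
exp(-4/(4*50)) = exp(-0.02) = 0.980199.
H^2 = 1 - 1.0*0.980199 = 0.0198

0.0198


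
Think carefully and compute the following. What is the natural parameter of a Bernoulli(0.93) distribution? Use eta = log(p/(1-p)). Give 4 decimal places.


Natural parameter for Bernoulli: eta = log(p/(1-p)).
p = 0.93, 1-p = 0.07.
p/(1-p) = 13.285714.
eta = log(13.285714) = 2.5867

2.5867


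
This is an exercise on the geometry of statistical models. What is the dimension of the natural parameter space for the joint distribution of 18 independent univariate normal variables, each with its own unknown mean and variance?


Exponential family dimension calculation:
Each univariate normal has two natural parameters (mu/sigma^2 and -1/(2 sigma^2)).
With 18 independent components, dim = 2 * 18 = 36.

36


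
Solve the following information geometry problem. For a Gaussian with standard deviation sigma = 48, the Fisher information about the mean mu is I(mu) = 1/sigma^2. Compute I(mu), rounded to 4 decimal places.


The Fisher information for the mean of a normal distribution is I(mu) = 1/sigma^2.
sigma = 48, so sigma^2 = 2304.
I(mu) = 1/2304 = 0.0004

0.0004


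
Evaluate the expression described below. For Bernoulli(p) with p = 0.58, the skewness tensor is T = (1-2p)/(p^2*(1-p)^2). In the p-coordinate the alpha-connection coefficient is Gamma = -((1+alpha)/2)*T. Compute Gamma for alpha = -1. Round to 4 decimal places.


Skewness (Amari-Chentsov) tensor: T = (1-2p)/(p^2*(1-p)^2).
p = 0.58, 1-2p = -0.16, p^2 = 0.3364, (1-p)^2 = 0.1764.
T = -0.16/(0.3364 * 0.1764) = -2.696283.
In the p-coordinate, Gamma^(alpha) = Gamma^(0) - (alpha/2)*T with Gamma^(0) = (1/2)*g'(p) = -T/2,
so Gamma^(alpha) = -((1+alpha)/2)*T.
alpha = -1, -(1+alpha)/2 = 0.0.
Gamma = 0.0 * -2.696283 = 0.0000

0.0000


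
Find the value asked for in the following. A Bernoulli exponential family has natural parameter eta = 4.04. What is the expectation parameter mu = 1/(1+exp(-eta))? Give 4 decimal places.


Dual coordinate (expectation parameter) for Bernoulli:
mu = 1/(1+exp(-eta)).
eta = 4.04.
exp(-eta) = exp(-4.04) = 0.017597.
mu = 1/(1+0.017597) = 0.9827

0.9827


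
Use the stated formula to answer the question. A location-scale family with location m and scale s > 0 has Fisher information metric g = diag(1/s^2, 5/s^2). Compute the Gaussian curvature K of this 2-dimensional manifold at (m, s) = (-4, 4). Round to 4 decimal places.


The metric has the form g = (A dm^2 + B ds^2)/s^2 with A = 1, B = 5.
Substitute u = sqrt(A/B)*m: g = B*(du^2 + ds^2)/s^2, i.e. B times the
Poincare upper half-plane metric, which has constant Gaussian curvature -1.
Scaling a 2D metric by a constant c divides the Gaussian curvature by c,
so K = -1/B = -1/(5) = -0.2000 everywhere (the point (m, s) = (-4, 4) is irrelevant:
the curvature is constant).
The requested Gaussian curvature is K = -0.2000.

-0.2000


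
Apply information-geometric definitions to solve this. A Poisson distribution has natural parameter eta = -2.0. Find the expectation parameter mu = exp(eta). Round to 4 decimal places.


Expectation parameter for Poisson exponential family:
mu = exp(eta).
eta = -2.0.
mu = exp(-2.0) = 0.1353

0.1353


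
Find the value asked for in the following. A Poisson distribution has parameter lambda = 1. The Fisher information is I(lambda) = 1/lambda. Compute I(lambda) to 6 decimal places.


Fisher information for Poisson: I(lambda) = 1/lambda.
lambda = 1.
I(lambda) = 1/1 = 1.000000

1.000000


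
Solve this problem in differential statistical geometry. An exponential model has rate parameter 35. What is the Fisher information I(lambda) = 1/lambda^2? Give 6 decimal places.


Fisher information for exponential: I(lambda) = 1/lambda^2.
lambda = 35, lambda^2 = 1225.
I = 1/1225 = 0.000816

0.000816


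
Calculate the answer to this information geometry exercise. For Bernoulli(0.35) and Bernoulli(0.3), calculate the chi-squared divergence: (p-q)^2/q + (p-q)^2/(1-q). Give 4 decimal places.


Chi-squared divergence between Bernoulli distributions:
chi^2 = (p-q)^2/q + (p-q)^2/(1-q).
p = 0.35, q = 0.3, p-q = 0.05.
(p-q)^2 = 0.0025.
term1 = 0.0025/0.3 = 0.008333.
term2 = 0.0025/0.7 = 0.003571.
chi^2 = 0.008333 + 0.003571 = 0.0119

0.0119


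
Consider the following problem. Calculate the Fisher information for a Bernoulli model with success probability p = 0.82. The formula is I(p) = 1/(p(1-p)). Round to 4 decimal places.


For Bernoulli(p), Fisher information is I(p) = 1/(p*(1-p)).
p = 0.82, 1-p = 0.18.
p*(1-p) = 0.1476.
I(p) = 1/0.1476 = 6.7751

6.7751


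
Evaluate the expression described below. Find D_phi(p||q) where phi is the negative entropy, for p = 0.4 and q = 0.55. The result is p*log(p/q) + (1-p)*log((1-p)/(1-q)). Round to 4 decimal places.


Bregman divergence with negative entropy generator:
D = p*log(p/q) + (1-p)*log((1-p)/(1-q)).
p = 0.4, q = 0.55.
p*log(p/q) = 0.4*log(0.4/0.55) = -0.127381.
(1-p)*log((1-p)/(1-q)) = 0.6*log(0.6/0.45) = 0.172609.
D = -0.127381 + 0.172609 = 0.0452

0.0452


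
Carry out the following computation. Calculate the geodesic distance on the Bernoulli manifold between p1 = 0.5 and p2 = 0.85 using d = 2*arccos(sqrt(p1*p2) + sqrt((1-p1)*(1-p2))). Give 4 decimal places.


Geodesic distance on Bernoulli manifold:
d(p1,p2) = 2*arccos(sqrt(p1*p2) + sqrt((1-p1)*(1-p2))).
sqrt(p1*p2) = sqrt(0.5*0.85) = 0.65192.
sqrt((1-p1)*(1-p2)) = sqrt(0.5*0.15) = 0.273861.
arg = 0.65192 + 0.273861 = 0.925782.
d = 2*arccos(0.925782) = 0.7754

0.7754


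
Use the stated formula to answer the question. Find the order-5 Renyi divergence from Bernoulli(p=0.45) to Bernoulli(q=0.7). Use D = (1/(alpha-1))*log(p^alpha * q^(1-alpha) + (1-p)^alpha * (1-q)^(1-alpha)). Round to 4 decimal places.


Renyi divergence of order alpha between Bernoulli distributions:
D = (1/(alpha-1))*log(p^alpha * q^(1-alpha) + (1-p)^alpha * (1-q)^(1-alpha)).
alpha = 5, p = 0.45, q = 0.7.
p^alpha * q^(1-alpha) = 0.45^5 * 0.7^-4 = 0.076855.
(1-p)^alpha * (1-q)^(1-alpha) = 0.55^5 * 0.3^-4 = 6.213387.
sum = 0.076855 + 6.213387 = 6.290242.
D = (1/4)*log(6.290242) = 0.4597

0.4597


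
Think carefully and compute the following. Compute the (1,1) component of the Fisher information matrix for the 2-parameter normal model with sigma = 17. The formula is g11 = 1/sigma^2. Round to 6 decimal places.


For the 2-parameter normal family, the Fisher metric has:
  g11 = 1/sigma^2, g22 = 2/sigma^2.
sigma = 17, sigma^2 = 289.
g11 = 0.003460

0.003460


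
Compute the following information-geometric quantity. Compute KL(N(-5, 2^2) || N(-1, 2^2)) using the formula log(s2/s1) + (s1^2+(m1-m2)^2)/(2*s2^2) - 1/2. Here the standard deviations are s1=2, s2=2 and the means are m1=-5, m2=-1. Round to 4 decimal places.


KL divergence between normal distributions:
KL = log(s2/s1) + (s1^2 + (m1-m2)^2)/(2*s2^2) - 1/2.
log(2/2) = 0.0.
(2^2 + (-5--1)^2)/(2*2^2) = (4 + 16)/8 = 2.5.
KL = 0.0 + 2.5 - 0.5 = 2.0000

2.0000


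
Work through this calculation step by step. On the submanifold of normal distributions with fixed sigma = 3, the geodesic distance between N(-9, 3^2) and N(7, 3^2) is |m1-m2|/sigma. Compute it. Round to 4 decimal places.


On the fixed-variance normal subfamily, geodesic distance = |m1-m2|/sigma.
|-9 - 7| = 16.
sigma = 3.
d = 16/3 = 5.3333

5.3333


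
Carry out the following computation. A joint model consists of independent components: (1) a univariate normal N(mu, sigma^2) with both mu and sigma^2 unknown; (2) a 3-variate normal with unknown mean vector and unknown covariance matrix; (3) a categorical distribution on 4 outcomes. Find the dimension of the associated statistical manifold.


The dimension of a statistical manifold equals the number of free
(independent) real parameters of the model. For a product of independent
blocks the parameter counts add.
- normal (mu, sigma^2): 2.
- 3-variate normal: 3 (mean) + 3*4/2 = 6 (symmetric covariance) = 9.
- categorical on 4 outcomes (probabilities sum to 1): 4-1 = 3.
Total = 2 + 9 + 3 = 14.
Dimension = 14

14


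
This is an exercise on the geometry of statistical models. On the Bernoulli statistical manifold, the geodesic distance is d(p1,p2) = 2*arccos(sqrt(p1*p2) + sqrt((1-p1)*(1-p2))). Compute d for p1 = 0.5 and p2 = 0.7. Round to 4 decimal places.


Geodesic distance on Bernoulli manifold:
d(p1,p2) = 2*arccos(sqrt(p1*p2) + sqrt((1-p1)*(1-p2))).
sqrt(p1*p2) = sqrt(0.5*0.7) = 0.591608.
sqrt((1-p1)*(1-p2)) = sqrt(0.5*0.3) = 0.387298.
arg = 0.591608 + 0.387298 = 0.978906.
d = 2*arccos(0.978906) = 0.4115

0.4115


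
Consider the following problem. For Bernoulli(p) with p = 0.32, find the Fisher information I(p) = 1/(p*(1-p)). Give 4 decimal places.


For Bernoulli(p), Fisher information is I(p) = 1/(p*(1-p)).
p = 0.32, 1-p = 0.68.
p*(1-p) = 0.2176.
I(p) = 1/0.2176 = 4.5956

4.5956


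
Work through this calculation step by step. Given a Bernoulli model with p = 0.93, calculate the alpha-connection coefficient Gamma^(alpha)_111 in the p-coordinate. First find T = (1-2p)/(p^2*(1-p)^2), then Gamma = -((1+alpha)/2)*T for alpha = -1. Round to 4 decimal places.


Skewness (Amari-Chentsov) tensor: T = (1-2p)/(p^2*(1-p)^2).
p = 0.93, 1-2p = -0.86, p^2 = 0.8649, (1-p)^2 = 0.0049.
T = -0.86/(0.8649 * 0.0049) = -202.92543.
In the p-coordinate, Gamma^(alpha) = Gamma^(0) - (alpha/2)*T with Gamma^(0) = (1/2)*g'(p) = -T/2,
so Gamma^(alpha) = -((1+alpha)/2)*T.
alpha = -1, -(1+alpha)/2 = 0.0.
Gamma = 0.0 * -202.92543 = 0.0000

0.0000


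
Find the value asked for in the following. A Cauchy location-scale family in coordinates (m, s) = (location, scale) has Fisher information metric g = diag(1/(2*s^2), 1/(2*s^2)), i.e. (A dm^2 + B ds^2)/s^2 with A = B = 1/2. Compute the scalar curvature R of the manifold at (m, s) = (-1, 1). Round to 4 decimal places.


The metric has the form g = (A dm^2 + B ds^2)/s^2 with A = 1/2, B = 1/2.
Substitute u = sqrt(A/B)*m: g = B*(du^2 + ds^2)/s^2, i.e. B times the
Poincare upper half-plane metric, which has constant Gaussian curvature -1.
Scaling a 2D metric by a constant c divides the Gaussian curvature by c,
so K = -1/B = -1/(1/2) = -2.0000 everywhere (the point (m, s) = (-1, 1) is irrelevant:
the curvature is constant).
Scalar curvature in dimension 2: R = 2K = -2/(1/2) = -4.0000.

-4.0000


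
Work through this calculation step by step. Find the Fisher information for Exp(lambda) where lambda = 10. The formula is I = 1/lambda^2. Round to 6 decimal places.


Fisher information for exponential: I(lambda) = 1/lambda^2.
lambda = 10, lambda^2 = 100.
I = 1/100 = 0.010000

0.010000


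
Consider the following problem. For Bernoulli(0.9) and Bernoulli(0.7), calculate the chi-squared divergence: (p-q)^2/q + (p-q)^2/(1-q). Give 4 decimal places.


Chi-squared divergence between Bernoulli distributions:
chi^2 = (p-q)^2/q + (p-q)^2/(1-q).
p = 0.9, q = 0.7, p-q = 0.2.
(p-q)^2 = 0.04.
term1 = 0.04/0.7 = 0.057143.
term2 = 0.04/0.3 = 0.133333.
chi^2 = 0.057143 + 0.133333 = 0.1905

0.1905


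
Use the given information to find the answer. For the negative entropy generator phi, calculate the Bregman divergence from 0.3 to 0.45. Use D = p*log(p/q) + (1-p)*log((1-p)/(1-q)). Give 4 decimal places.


Bregman divergence with negative entropy generator:
D = p*log(p/q) + (1-p)*log((1-p)/(1-q)).
p = 0.3, q = 0.45.
p*log(p/q) = 0.3*log(0.3/0.45) = -0.12164.
(1-p)*log((1-p)/(1-q)) = 0.7*log(0.7/0.55) = 0.168813.
D = -0.12164 + 0.168813 = 0.0472

0.0472


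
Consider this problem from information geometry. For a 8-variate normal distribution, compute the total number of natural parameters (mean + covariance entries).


Exponential family dimension calculation:
For 8-dim MVN: mean has 8 params, covariance has 8*9/2 = 36 unique entries.
Total dim = 8 + 36 = 44.

44


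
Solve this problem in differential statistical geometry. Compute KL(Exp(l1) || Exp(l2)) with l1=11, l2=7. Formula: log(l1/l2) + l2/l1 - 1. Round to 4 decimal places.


KL divergence for exponential family:
KL = log(l1/l2) + l2/l1 - 1.
log(11/7) = 0.451985.
7/11 = 0.636364.
KL = 0.451985 + 0.636364 - 1 = 0.0883

0.0883


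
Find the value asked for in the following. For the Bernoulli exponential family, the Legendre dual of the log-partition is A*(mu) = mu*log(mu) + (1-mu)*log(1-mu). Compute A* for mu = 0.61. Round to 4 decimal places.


Legendre transform for Bernoulli:
A*(mu) = mu*log(mu) + (1-mu)*log(1-mu).
mu = 0.61, 1-mu = 0.39.
mu*log(mu) = 0.61*log(0.61) = -0.301521.
(1-mu)*log(1-mu) = 0.39*log(0.39) = -0.367227.
A* = -0.301521 + -0.367227 = -0.6687

-0.6687


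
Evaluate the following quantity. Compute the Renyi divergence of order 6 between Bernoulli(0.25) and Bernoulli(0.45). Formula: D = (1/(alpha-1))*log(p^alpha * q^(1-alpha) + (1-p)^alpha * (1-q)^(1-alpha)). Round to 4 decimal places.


Renyi divergence of order alpha between Bernoulli distributions:
D = (1/(alpha-1))*log(p^alpha * q^(1-alpha) + (1-p)^alpha * (1-q)^(1-alpha)).
alpha = 6, p = 0.25, q = 0.45.
p^alpha * q^(1-alpha) = 0.25^6 * 0.45^-5 = 0.013231.
(1-p)^alpha * (1-q)^(1-alpha) = 0.75^6 * 0.55^-5 = 3.536341.
sum = 0.013231 + 3.536341 = 3.549572.
D = (1/5)*log(3.549572) = 0.2534

0.2534


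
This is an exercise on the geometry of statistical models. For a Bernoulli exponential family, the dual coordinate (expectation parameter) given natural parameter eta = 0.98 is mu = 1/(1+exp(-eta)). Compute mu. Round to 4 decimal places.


Dual coordinate (expectation parameter) for Bernoulli:
mu = 1/(1+exp(-eta)).
eta = 0.98.
exp(-eta) = exp(-0.98) = 0.375311.
mu = 1/(1+0.375311) = 0.7271

0.7271


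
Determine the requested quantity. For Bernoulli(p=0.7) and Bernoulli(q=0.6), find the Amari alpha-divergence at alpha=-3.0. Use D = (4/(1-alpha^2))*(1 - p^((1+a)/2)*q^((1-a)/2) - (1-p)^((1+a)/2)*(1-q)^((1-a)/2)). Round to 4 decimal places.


Amari alpha-divergence:
D = (4/(1-alpha^2))*(1 - p^((1+a)/2)*q^((1-a)/2) - (1-p)^((1+a)/2)*(1-q)^((1-a)/2)).
alpha = -3.0, p = 0.7, q = 0.6.
e1 = (1+alpha)/2 = -1.0, e2 = (1-alpha)/2 = 2.0.
t1 = p^e1 * q^e2 = 0.7^-1.0 * 0.6^2.0 = 0.514286.
t2 = (1-p)^e1 * (1-q)^e2 = 0.3^-1.0 * 0.4^2.0 = 0.533333.
4/(1-alpha^2) = -0.5.
D = -0.5*(1 - 0.514286 - 0.533333) = 0.0238

0.0238


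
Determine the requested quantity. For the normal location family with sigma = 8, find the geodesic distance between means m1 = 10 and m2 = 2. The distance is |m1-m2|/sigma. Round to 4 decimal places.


On the fixed-variance normal subfamily, geodesic distance = |m1-m2|/sigma.
|10 - 2| = 8.
sigma = 8.
d = 8/8 = 1.0000

1.0000


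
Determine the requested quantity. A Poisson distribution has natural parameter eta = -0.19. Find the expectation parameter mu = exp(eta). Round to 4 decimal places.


Expectation parameter for Poisson exponential family:
mu = exp(eta).
eta = -0.19.
mu = exp(-0.19) = 0.8270

0.8270


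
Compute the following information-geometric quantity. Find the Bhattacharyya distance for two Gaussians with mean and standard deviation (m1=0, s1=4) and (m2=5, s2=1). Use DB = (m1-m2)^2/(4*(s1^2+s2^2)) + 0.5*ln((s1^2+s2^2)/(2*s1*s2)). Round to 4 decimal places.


Bhattacharyya distance between two Gaussians:
DB = (m1-m2)^2/(4*(s1^2+s2^2)) + (1/2)*ln((s1^2+s2^2)/(2*s1*s2)).
(m1-m2)^2 = (-5)^2 = 25.
s1^2+s2^2 = 16 + 1 = 17.
term1 = 25/68 = 0.367647.
term2 = 0.5*ln(17/8.0) = 0.376886.
DB = 0.367647 + 0.376886 = 0.7445

0.7445


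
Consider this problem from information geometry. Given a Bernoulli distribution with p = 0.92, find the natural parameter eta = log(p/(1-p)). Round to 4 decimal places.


Natural parameter for Bernoulli: eta = log(p/(1-p)).
p = 0.92, 1-p = 0.08.
p/(1-p) = 11.5.
eta = log(11.5) = 2.4423

2.4423


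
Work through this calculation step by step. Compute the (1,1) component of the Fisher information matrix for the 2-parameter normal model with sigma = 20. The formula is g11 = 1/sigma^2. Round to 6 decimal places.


For the 2-parameter normal family, the Fisher metric has:
  g11 = 1/sigma^2, g22 = 2/sigma^2.
sigma = 20, sigma^2 = 400.
g11 = 0.002500

0.002500


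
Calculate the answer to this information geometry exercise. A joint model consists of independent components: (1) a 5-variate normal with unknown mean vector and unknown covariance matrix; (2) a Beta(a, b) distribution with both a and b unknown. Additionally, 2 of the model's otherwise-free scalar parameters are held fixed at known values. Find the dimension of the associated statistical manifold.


The dimension of a statistical manifold equals the number of free
(independent) real parameters of the model. For a product of independent
blocks the parameter counts add.
- 5-variate normal: 5 (mean) + 5*6/2 = 15 (symmetric covariance) = 20.
- Beta (a, b): 2.
Total = 20 + 2 = 22.
2 parameter(s) fixed at known values: 22 - 2 = 20.
Dimension = 20

20


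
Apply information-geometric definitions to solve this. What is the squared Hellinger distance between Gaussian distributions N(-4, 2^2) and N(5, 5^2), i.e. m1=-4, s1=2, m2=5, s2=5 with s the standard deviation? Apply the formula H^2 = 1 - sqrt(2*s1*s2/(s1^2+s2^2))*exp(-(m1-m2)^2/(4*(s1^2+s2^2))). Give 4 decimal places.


Squared Hellinger distance for Gaussians:
H^2 = 1 - sqrt(2*s1*s2/(s1^2+s2^2)) * exp(-(m1-m2)^2/(4*(s1^2+s2^2))).
s1^2 = 4, s2^2 = 25, s1^2+s2^2 = 29.
sqrt(2*2*5/(29)) = 0.830455.
(m1-m2)^2 = (-9)^2 = 81.
exp(-81/(4*29)) = exp(-0.698276) = 0.497442.
H^2 = 1 - 0.830455*0.497442 = 0.5869

0.5869


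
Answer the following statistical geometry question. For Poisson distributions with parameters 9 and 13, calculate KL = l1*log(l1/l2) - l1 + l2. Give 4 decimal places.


KL divergence for Poisson:
KL = l1*log(l1/l2) - l1 + l2.
l1 = 9, l2 = 13.
log(9/13) = -0.367725.
l1*log(l1/l2) = 9 * -0.367725 = -3.309523.
KL = -3.309523 - 9 + 13 = 0.6905

0.6905


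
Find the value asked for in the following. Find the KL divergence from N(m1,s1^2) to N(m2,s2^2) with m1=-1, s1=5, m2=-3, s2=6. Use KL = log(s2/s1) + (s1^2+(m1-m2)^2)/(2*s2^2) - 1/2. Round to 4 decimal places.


KL divergence between normal distributions:
KL = log(s2/s1) + (s1^2 + (m1-m2)^2)/(2*s2^2) - 1/2.
log(6/5) = 0.182322.
(5^2 + (-1--3)^2)/(2*6^2) = (25 + 4)/72 = 0.402778.
KL = 0.182322 + 0.402778 - 0.5 = 0.0851

0.0851


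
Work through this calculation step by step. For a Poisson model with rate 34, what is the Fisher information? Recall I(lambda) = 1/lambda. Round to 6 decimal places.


Fisher information for Poisson: I(lambda) = 1/lambda.
lambda = 34.
I(lambda) = 1/34 = 0.029412

0.029412


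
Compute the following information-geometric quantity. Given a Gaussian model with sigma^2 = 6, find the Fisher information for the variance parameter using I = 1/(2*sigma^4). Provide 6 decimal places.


Fisher information for variance: I(sigma^2) = 1/(2*sigma^4).
sigma^2 = 6, so sigma^4 = 36.
I = 1/(2*36) = 1/72 = 0.013889

0.013889
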